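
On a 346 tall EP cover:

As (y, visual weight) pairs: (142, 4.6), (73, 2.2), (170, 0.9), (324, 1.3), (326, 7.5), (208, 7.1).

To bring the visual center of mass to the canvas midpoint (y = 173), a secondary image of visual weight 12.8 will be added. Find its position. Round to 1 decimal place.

After adding the secondary image, total weight = 4.6 + 2.2 + 0.9 + 1.3 + 7.5 + 7.1 + 12.8 = 36.4.
y: target moment 36.4×173 = 6297.2; current 4.6·142 + 2.2·73 + 0.9·170 + 1.3·324 + 7.5·326 + 7.1·208 = 5309.8; the secondary image supplies 987.4, so y = 987.4/12.8 ≈ 77.14.

y ≈ 77.1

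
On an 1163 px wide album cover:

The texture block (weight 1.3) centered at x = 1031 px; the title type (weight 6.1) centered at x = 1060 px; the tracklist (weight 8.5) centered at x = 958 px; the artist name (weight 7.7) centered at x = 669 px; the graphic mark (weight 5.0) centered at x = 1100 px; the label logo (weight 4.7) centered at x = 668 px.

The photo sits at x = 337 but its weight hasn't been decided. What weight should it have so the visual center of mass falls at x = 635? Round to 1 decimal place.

Known weights sum to 1.3 + 6.1 + 8.5 + 7.7 + 5.0 + 4.7 = 33.3; their moment is 1.3·1031 + 6.1·1060 + 8.5·958 + 7.7·669 + 5.0·1100 + 4.7·668 = 29740.2.
Set Σw·x/Σw = 635: (29740.2 + 337w) = 635·(33.3 + w).
Solving: w = (635·33.3 − 29740.2) / (337 − 635) = -8594.7 / -298 ≈ 28.84.

w ≈ 28.8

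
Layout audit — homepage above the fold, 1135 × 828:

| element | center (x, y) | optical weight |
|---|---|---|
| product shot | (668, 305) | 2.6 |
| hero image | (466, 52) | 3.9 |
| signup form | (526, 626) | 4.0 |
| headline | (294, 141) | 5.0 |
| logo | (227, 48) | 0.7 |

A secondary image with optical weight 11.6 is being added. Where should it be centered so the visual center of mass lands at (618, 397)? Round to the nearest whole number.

New total weight: (2.6 + 3.9 + 4.0 + 5.0 + 0.7) + 11.6 = 27.8.
x: target moment 27.8×618 = 17180.4; current 2.6·668 + 3.9·466 + 4.0·526 + 5.0·294 + 0.7·227 = 7287.1; the secondary image supplies 9893.3, so x = 9893.3/11.6 ≈ 852.87.
y: target moment 27.8×397 = 11036.6; current 2.6·305 + 3.9·52 + 4.0·626 + 5.0·141 + 0.7·48 = 4238.4; the secondary image supplies 6798.2, so y = 6798.2/11.6 ≈ 586.05.

(853, 586)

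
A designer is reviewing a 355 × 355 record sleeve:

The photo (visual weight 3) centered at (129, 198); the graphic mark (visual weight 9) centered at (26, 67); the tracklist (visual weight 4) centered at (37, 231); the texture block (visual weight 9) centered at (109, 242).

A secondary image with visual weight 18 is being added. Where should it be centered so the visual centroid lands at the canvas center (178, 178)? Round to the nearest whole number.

(328, 186)

New total weight: (3 + 9 + 4 + 9) + 18 = 43.
x: need Σw·x = 43·178 = 7654. Existing = 3·129 + 9·26 + 4·37 + 9·109 = 1750. Remainder 5904 / 18 ≈ 328.00.
y: need Σw·y = 43·178 = 7654. Existing = 3·198 + 9·67 + 4·231 + 9·242 = 4299. Remainder 3355 / 18 ≈ 186.39.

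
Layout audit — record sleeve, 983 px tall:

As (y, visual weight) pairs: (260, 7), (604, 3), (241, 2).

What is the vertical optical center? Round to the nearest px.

y ≈ 343

Weights sum to 7 + 3 + 2 = 12.
Σw·y = 7·260 + 3·604 + 2·241 = 4114, so ȳ = 4114/12 ≈ 342.83.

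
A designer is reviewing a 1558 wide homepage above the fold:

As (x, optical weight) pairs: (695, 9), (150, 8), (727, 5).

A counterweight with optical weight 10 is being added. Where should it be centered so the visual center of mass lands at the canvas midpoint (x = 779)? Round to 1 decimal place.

x ≈ 1383.8

New total weight: (9 + 8 + 5) + 10 = 32.
Along x: (11090 + 10·x) / 32 = 779 (existing moment 9·695 + 8·150 + 5·727 = 11090) ⇒ x = (24928 − 11090) / 10 ≈ 1383.80.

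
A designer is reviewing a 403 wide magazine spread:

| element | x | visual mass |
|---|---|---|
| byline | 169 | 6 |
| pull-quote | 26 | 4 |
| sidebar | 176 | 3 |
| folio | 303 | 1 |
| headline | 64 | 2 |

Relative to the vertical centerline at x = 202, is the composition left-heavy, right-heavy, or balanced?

Σw = 6 + 4 + 3 + 1 + 2 = 16.
x: (6·169 + 4·26 + 3·176 + 1·303 + 2·64) / 16 = 2077 / 16 ≈ 129.81
129.8 lies left of the midline 202, so the layout is left-heavy.

left-heavy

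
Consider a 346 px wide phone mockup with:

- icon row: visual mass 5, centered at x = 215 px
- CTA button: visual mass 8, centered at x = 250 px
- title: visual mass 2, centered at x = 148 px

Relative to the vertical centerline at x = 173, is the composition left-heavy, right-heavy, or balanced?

Weights sum to 5 + 8 + 2 = 15.
Σw·x = 5·215 + 8·250 + 2·148 = 3371, so x̄ = 3371/15 ≈ 224.73.
224.7 lies right of the midline 173, so the layout is right-heavy.

right-heavy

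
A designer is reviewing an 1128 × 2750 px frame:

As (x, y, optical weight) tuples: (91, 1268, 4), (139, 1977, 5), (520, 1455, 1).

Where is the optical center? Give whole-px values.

(158, 1641)

Weights sum to 4 + 5 + 1 = 10.
Σw·x = 4·91 + 5·139 + 1·520 = 1579, so x̄ = 1579/10 ≈ 157.90.
Σw·y = 4·1268 + 5·1977 + 1·1455 = 16412, so ȳ = 16412/10 ≈ 1641.20.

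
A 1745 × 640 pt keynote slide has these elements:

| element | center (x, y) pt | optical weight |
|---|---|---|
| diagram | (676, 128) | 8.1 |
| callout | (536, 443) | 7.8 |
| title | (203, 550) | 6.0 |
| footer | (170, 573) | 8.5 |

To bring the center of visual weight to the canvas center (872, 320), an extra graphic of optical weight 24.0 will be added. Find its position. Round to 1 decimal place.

(1463.2, 197.7)

New total weight: (8.1 + 7.8 + 6.0 + 8.5) + 24.0 = 54.4.
Along x: (12319.4 + 24.0·x) / 54.4 = 872 (existing moment 8.1·676 + 7.8·536 + 6.0·203 + 8.5·170 = 12319.4) ⇒ x = (47436.8 − 12319.4) / 24.0 ≈ 1463.22.
Along y: (12662.7 + 24.0·y) / 54.4 = 320 (existing moment 8.1·128 + 7.8·443 + 6.0·550 + 8.5·573 = 12662.7) ⇒ y = (17408.0 − 12662.7) / 24.0 ≈ 197.72.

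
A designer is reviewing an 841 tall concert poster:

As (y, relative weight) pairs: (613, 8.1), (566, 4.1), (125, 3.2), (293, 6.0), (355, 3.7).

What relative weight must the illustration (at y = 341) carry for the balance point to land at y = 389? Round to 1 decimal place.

w ≈ 20.7

Existing Σw = 25.1 (8.1 + 4.1 + 3.2 + 6.0 + 3.7); existing moment 8.1·613 + 4.1·566 + 3.2·125 + 6.0·293 + 3.7·355 = 10757.4.
For the centroid to hit 389: (10757.4 + w·341) / (25.1 + w) = 389.
Rearranging, w·(341 − 389) = 389·25.1 − 10757.4 = -993.5, so w ≈ -993.5/-48 = 20.70.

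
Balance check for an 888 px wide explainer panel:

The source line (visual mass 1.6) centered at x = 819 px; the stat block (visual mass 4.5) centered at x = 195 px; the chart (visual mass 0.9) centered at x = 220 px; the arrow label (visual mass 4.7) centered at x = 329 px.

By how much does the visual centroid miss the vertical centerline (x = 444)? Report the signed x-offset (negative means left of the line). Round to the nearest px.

Σw = 1.6 + 4.5 + 0.9 + 4.7 = 11.7.
x-moment: 1.6·819 + 4.5·195 + 0.9·220 + 4.7·329 = 3932.2; centroid 3932.2/11.7 ≈ 336.09.
Offset from x = 444: 336.09 − 444 ≈ -107.91.

≈ -108 px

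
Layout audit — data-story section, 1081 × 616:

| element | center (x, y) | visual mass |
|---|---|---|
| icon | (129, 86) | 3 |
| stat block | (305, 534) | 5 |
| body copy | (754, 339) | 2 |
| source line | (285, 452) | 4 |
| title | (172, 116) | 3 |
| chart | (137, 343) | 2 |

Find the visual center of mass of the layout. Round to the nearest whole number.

(282, 339)

Σw = 3 + 5 + 2 + 4 + 3 + 2 = 19.
Σw·x = 5350; x̄ = 5350/19 ≈ 281.58.
y: moment 6448 / weight 19 ≈ 339.37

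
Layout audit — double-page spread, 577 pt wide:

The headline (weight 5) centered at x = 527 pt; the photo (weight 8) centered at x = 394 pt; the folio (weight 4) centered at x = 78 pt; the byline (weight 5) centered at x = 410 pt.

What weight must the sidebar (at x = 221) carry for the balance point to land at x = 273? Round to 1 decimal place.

Existing Σw = 22 (5 + 8 + 4 + 5); existing moment 5·527 + 8·394 + 4·78 + 5·410 = 8149.
For the centroid to hit 273: (8149 + w·221) / (22 + w) = 273.
So w = (273·22 − 8149)/(221 − 273) = -2143/-52 ≈ 41.21.

w ≈ 41.2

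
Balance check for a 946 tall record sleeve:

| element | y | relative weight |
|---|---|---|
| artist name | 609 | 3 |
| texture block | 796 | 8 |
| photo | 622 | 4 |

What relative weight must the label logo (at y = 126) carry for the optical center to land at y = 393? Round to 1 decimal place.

w ≈ 17.9

Existing Σw = 15 (3 + 8 + 4); existing moment 3·609 + 8·796 + 4·622 = 10683.
For the centroid to hit 393: (10683 + w·126) / (15 + w) = 393.
Solving: w = (393·15 − 10683) / (126 − 393) = -4788 / -267 ≈ 17.93.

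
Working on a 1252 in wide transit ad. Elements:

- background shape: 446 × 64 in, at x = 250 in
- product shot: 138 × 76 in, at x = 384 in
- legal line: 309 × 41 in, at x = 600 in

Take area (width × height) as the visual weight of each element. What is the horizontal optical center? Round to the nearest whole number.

x ≈ 363

Taking area as weight: background shape 446·64 = 28544, product shot 138·76 = 10488, legal line 309·41 = 12669. Sum 51701.
Σw·x = 28544·250 + 10488·384 + 12669·600 = 18764792, so x̄ = 18764792/51701 ≈ 362.95.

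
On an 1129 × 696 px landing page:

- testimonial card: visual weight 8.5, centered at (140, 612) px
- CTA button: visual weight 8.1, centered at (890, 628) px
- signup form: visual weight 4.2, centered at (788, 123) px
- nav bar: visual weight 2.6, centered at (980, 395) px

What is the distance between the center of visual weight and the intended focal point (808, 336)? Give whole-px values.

≈ 261 px

Weights sum to 8.5 + 8.1 + 4.2 + 2.6 = 23.4.
Σw·x = 8.5·140 + 8.1·890 + 4.2·788 + 2.6·980 = 14256.6, so x̄ = 14256.6/23.4 ≈ 609.26.
Σw·y = 8.5·612 + 8.1·628 + 4.2·123 + 2.6·395 = 11832.4, so ȳ = 11832.4/23.4 ≈ 505.66.
Offset from (808, 336): Δx ≈ -198.74, Δy ≈ 169.66; distance = √(Δx² + Δy²) ≈ 261.31.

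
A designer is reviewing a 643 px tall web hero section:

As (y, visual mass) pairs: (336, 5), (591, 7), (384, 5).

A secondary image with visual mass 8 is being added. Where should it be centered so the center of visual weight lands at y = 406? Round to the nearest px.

New total weight: (5 + 7 + 5) + 8 = 25.
y: target moment 25×406 = 10150; current 5·336 + 7·591 + 5·384 = 7737; the secondary image supplies 2413, so y = 2413/8 ≈ 301.62.

y ≈ 302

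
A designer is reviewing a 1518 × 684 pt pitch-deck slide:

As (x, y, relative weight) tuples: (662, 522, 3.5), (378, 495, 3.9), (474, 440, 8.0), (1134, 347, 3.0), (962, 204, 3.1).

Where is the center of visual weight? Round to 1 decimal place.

(649.6, 416.3)

Total weight = 3.5 + 3.9 + 8.0 + 3.0 + 3.1 = 21.5.
x: (3.5·662 + 3.9·378 + 8.0·474 + 3.0·1134 + 3.1·962) / 21.5 = 13967.4 / 21.5 ≈ 649.65
y: (3.5·522 + 3.9·495 + 8.0·440 + 3.0·347 + 3.1·204) / 21.5 = 8950.9 / 21.5 ≈ 416.32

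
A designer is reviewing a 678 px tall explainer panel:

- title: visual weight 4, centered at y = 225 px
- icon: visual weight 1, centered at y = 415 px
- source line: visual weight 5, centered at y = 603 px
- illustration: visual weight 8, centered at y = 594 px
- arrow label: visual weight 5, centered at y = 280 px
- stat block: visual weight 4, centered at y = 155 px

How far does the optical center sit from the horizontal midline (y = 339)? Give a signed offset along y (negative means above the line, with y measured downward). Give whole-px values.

≈ 72 px

Weights sum to 4 + 1 + 5 + 8 + 5 + 4 = 27.
y: (4·225 + 1·415 + 5·603 + 8·594 + 5·280 + 4·155) / 27 = 11102 / 27 ≈ 411.19
Difference: 411.19 − 339 ≈ 72.19.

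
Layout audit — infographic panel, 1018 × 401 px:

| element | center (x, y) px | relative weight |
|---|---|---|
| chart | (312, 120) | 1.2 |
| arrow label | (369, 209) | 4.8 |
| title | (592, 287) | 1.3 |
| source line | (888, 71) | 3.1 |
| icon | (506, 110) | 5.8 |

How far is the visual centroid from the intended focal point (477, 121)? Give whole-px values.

≈ 60 px

Total weight = 1.2 + 4.8 + 1.3 + 3.1 + 5.8 = 16.2.
x-moment: 1.2·312 + 4.8·369 + 1.3·592 + 3.1·888 + 5.8·506 = 8602.8; centroid 8602.8/16.2 ≈ 531.04.
y-moment: 1.2·120 + 4.8·209 + 1.3·287 + 3.1·71 + 5.8·110 = 2378.4; centroid 2378.4/16.2 ≈ 146.81.
Relative to (477, 121): Δ = (54.04, 25.81); |Δ| = √(54.04² + 25.81²) ≈ 59.89.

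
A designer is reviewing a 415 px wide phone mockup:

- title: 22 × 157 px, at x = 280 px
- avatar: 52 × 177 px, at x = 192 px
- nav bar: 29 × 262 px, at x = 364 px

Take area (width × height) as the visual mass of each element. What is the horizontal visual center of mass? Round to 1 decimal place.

Taking area as weight: title 22·157 = 3454, avatar 52·177 = 9204, nav bar 29·262 = 7598. Sum 20256.
x: (3454·280 + 9204·192 + 7598·364) / 20256 = 5499960 / 20256 ≈ 271.52

x ≈ 271.5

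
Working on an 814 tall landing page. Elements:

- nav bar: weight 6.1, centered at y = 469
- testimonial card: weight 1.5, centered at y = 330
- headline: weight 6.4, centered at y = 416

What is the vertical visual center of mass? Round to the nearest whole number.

Σw = 6.1 + 1.5 + 6.4 = 14.0.
Σw·y = 6.1·469 + 1.5·330 + 6.4·416 = 6018.3, so ȳ = 6018.3/14.0 ≈ 429.88.

y ≈ 430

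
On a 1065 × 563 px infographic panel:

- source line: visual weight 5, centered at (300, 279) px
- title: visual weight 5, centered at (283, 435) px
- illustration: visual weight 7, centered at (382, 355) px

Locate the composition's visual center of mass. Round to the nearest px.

(329, 356)

Total weight = 5 + 5 + 7 = 17.
Σw·x = 5·300 + 5·283 + 7·382 = 5589, so x̄ = 5589/17 ≈ 328.76.
Σw·y = 5·279 + 5·435 + 7·355 = 6055, so ȳ = 6055/17 ≈ 356.18.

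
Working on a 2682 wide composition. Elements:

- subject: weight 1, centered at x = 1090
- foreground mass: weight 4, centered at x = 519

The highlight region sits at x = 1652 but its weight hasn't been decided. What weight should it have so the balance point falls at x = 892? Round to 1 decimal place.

w ≈ 1.7

Fixed elements: Σw = 1 + 4 = 5, Σw·x = 1·1090 + 4·519 = 3166.
For the centroid to hit 892: (3166 + w·1652) / (5 + w) = 892.
So w = (892·5 − 3166)/(1652 − 892) = 1294/760 ≈ 1.70.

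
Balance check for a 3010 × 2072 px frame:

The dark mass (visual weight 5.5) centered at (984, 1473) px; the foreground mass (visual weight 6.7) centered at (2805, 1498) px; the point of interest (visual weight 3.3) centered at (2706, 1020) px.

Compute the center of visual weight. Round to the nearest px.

Weights sum to 5.5 + 6.7 + 3.3 = 15.5.
x-moment: 5.5·984 + 6.7·2805 + 3.3·2706 = 33135.3; centroid 33135.3/15.5 ≈ 2137.76.
y-moment: 5.5·1473 + 6.7·1498 + 3.3·1020 = 21504.1; centroid 21504.1/15.5 ≈ 1387.36.

(2138, 1387)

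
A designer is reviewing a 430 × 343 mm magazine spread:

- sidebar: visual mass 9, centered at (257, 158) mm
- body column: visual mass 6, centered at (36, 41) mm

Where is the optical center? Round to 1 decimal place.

(168.6, 111.2)

Total weight = 9 + 6 = 15.
Σw·x = 9·257 + 6·36 = 2529, so x̄ = 2529/15 ≈ 168.60.
Σw·y = 9·158 + 6·41 = 1668, so ȳ = 1668/15 ≈ 111.20.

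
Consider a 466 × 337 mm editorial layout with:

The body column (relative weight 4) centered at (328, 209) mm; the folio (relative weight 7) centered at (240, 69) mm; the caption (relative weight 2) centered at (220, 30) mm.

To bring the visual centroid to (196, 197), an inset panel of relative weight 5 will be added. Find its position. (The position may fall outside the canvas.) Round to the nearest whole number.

(19, 433)

With the inset panel, Σw becomes 4 + 7 + 2 + 5 = 18.
x: need Σw·x = 18·196 = 3528. Existing = 4·328 + 7·240 + 2·220 = 3432. Remainder 96 / 5 ≈ 19.20.
y: need Σw·y = 18·197 = 3546. Existing = 4·209 + 7·69 + 2·30 = 1379. Remainder 2167 / 5 ≈ 433.40.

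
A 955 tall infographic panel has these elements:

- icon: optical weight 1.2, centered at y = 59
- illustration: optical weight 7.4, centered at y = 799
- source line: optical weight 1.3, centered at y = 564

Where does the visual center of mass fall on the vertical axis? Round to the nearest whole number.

y ≈ 678

Total weight = 1.2 + 7.4 + 1.3 = 9.9.
y: (1.2·59 + 7.4·799 + 1.3·564) / 9.9 = 6716.6 / 9.9 ≈ 678.44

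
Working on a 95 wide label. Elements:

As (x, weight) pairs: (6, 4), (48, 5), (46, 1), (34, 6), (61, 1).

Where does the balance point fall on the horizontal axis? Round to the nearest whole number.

Σw = 4 + 5 + 1 + 6 + 1 = 17.
Σw·x = 4·6 + 5·48 + 1·46 + 6·34 + 1·61 = 575, so x̄ = 575/17 ≈ 33.82.

x ≈ 34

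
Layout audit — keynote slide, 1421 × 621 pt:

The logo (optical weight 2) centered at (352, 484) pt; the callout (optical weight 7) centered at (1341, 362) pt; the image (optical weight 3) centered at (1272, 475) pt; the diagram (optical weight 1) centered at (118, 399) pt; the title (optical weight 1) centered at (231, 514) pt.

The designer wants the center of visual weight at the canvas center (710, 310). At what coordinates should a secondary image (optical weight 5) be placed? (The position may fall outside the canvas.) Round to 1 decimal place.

With the secondary image, Σw becomes 2 + 7 + 3 + 1 + 1 + 5 = 19.
x: need Σw·x = 19·710 = 13490. Existing = 2·352 + 7·1341 + 3·1272 + 1·118 + 1·231 = 14256. Remainder -766 / 5 ≈ -153.20.
y: need Σw·y = 19·310 = 5890. Existing = 2·484 + 7·362 + 3·475 + 1·399 + 1·514 = 5840. Remainder 50 / 5 ≈ 10.00.

(-153.2, 10.0)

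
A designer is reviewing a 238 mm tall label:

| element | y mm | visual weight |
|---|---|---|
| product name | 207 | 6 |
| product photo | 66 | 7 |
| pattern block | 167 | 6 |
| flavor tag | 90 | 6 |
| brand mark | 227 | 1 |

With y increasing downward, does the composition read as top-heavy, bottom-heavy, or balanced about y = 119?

bottom-heavy

Total weight = 6 + 7 + 6 + 6 + 1 = 26.
y-moment: 6·207 + 7·66 + 6·167 + 6·90 + 1·227 = 3473; centroid 3473/26 ≈ 133.58.
Since 133.6 is below (larger y than) 119, the composition reads bottom-heavy.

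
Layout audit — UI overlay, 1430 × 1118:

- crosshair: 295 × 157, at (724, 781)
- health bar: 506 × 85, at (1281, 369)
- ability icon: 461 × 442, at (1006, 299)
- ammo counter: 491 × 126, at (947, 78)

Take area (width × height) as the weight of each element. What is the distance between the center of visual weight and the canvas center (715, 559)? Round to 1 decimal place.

≈ 358.4

Areas → weights: crosshair 295·157 = 46315, health bar 506·85 = 43010, ability icon 461·442 = 203762, ammo counter 491·126 = 61866; Σw = 354953.
x-moment: 46315·724 + 43010·1281 + 203762·1006 + 61866·947 = 352199544; centroid 352199544/354953 ≈ 992.24.
y-moment: 46315·781 + 43010·369 + 203762·299 + 61866·78 = 117793091; centroid 117793091/354953 ≈ 331.86.
Relative to (715, 559): Δ = (277.24, -227.14); |Δ| = √(277.24² + -227.14²) ≈ 358.41.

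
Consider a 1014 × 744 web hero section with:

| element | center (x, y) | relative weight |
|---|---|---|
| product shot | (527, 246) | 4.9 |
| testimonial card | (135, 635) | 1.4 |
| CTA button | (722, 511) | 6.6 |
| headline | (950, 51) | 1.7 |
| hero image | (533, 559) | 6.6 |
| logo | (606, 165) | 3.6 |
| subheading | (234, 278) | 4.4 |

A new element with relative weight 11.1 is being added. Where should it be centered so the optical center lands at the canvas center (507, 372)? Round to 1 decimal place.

After adding the new element, total weight = 4.9 + 1.4 + 6.6 + 1.7 + 6.6 + 3.6 + 4.4 + 11.1 = 40.3.
Along x: (15880.5 + 11.1·x) / 40.3 = 507 (existing moment 4.9·527 + 1.4·135 + 6.6·722 + 1.7·950 + 6.6·533 + 3.6·606 + 4.4·234 = 15880.5) ⇒ x = (20432.1 − 15880.5) / 11.1 ≈ 410.05.
Along y: (11060.3 + 11.1·y) / 40.3 = 372 (existing moment 4.9·246 + 1.4·635 + 6.6·511 + 1.7·51 + 6.6·559 + 3.6·165 + 4.4·278 = 11060.3) ⇒ y = (14991.6 − 11060.3) / 11.1 ≈ 354.17.

(410.1, 354.2)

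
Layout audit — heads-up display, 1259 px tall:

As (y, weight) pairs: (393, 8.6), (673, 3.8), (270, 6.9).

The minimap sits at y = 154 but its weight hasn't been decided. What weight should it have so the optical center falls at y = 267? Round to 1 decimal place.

w ≈ 23.4

Existing Σw = 19.3 (8.6 + 3.8 + 6.9); existing moment 8.6·393 + 3.8·673 + 6.9·270 = 7800.2.
Balance at y = 267 requires (7800.2 + w·154) / (19.3 + w) = 267.
So w = (267·19.3 − 7800.2)/(154 − 267) = -2647.1/-113 ≈ 23.43.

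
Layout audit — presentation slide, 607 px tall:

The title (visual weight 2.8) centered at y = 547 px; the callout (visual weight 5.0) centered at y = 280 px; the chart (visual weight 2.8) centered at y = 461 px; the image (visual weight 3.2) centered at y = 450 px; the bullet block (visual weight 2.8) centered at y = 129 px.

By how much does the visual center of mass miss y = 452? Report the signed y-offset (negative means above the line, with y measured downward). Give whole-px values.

Weights sum to 2.8 + 5.0 + 2.8 + 3.2 + 2.8 = 16.6.
y: (2.8·547 + 5.0·280 + 2.8·461 + 3.2·450 + 2.8·129) / 16.6 = 6023.6 / 16.6 ≈ 362.87
Against y = 452, that's 362.87 − 452 = -89.13.

≈ -89 px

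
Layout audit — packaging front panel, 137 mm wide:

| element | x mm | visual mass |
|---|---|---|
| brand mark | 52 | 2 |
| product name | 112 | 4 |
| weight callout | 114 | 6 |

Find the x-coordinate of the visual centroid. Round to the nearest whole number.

x ≈ 103

Weights sum to 2 + 4 + 6 = 12.
x-moment: 2·52 + 4·112 + 6·114 = 1236; centroid 1236/12 ≈ 103.00.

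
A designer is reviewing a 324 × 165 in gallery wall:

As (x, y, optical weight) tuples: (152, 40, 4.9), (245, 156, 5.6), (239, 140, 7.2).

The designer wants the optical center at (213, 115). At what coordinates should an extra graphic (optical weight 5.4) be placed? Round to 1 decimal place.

(200.5, 107.2)

After adding the extra graphic, total weight = 4.9 + 5.6 + 7.2 + 5.4 = 23.1.
Along x: (3837.6 + 5.4·x) / 23.1 = 213 (existing moment 4.9·152 + 5.6·245 + 7.2·239 = 3837.6) ⇒ x = (4920.3 − 3837.6) / 5.4 ≈ 200.50.
Along y: (2077.6 + 5.4·y) / 23.1 = 115 (existing moment 4.9·40 + 5.6·156 + 7.2·140 = 2077.6) ⇒ y = (2656.5 − 2077.6) / 5.4 ≈ 107.20.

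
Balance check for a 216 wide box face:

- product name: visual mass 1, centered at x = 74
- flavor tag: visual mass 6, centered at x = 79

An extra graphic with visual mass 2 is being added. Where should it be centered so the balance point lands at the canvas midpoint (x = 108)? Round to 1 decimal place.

x ≈ 212.0

With the extra graphic, Σw becomes 1 + 6 + 2 = 9.
x: need Σw·x = 9·108 = 972. Existing = 1·74 + 6·79 = 548. Remainder 424 / 2 ≈ 212.00.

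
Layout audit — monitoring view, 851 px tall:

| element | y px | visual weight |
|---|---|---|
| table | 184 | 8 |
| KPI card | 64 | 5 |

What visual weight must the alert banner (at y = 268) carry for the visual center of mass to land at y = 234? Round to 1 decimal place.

Known weights sum to 8 + 5 = 13; their moment is 8·184 + 5·64 = 1792.
Set Σw·y/Σw = 234: (1792 + 268w) = 234·(13 + w).
Rearranging, w·(268 − 234) = 234·13 − 1792 = 1250, so w ≈ 1250/34 = 36.76.

w ≈ 36.8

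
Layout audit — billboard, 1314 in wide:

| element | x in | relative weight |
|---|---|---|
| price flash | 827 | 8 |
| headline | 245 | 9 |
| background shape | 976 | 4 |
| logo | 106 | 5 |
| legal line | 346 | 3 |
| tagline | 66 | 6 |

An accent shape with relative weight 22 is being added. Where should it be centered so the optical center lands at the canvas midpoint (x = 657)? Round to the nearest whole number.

New total weight: (8 + 9 + 4 + 5 + 3 + 6) + 22 = 57.
x: need Σw·x = 57·657 = 37449. Existing = 8·827 + 9·245 + 4·976 + 5·106 + 3·346 + 6·66 = 14689. Remainder 22760 / 22 ≈ 1034.55.

x ≈ 1035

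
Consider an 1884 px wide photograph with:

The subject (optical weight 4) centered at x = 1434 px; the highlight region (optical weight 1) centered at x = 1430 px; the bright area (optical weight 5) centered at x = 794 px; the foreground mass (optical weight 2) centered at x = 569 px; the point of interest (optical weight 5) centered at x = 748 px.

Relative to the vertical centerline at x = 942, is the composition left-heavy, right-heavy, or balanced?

balanced

Σw = 4 + 1 + 5 + 2 + 5 = 17.
Σw·x = 4·1434 + 1·1430 + 5·794 + 2·569 + 5·748 = 16014, so x̄ = 16014/17 ≈ 942.00.
942.00 = 942 exactly: balanced.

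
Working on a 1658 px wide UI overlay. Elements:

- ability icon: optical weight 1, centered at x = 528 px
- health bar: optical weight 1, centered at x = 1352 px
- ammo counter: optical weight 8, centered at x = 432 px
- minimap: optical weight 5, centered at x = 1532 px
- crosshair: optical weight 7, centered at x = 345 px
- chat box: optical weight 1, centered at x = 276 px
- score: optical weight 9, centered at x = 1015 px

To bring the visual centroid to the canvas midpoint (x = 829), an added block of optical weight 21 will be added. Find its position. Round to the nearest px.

New total weight: (1 + 1 + 8 + 5 + 7 + 1 + 9) + 21 = 53.
x: target moment 53×829 = 43937; current 1·528 + 1·1352 + 8·432 + 5·1532 + 7·345 + 1·276 + 9·1015 = 24822; the added block supplies 19115, so x = 19115/21 ≈ 910.24.

x ≈ 910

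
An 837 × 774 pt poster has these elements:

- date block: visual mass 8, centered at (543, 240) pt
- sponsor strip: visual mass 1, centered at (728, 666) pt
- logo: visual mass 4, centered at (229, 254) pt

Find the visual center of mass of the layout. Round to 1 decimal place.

(460.6, 277.1)

Total weight = 8 + 1 + 4 = 13.
x: (8·543 + 1·728 + 4·229) / 13 = 5988 / 13 ≈ 460.62
y: (8·240 + 1·666 + 4·254) / 13 = 3602 / 13 ≈ 277.08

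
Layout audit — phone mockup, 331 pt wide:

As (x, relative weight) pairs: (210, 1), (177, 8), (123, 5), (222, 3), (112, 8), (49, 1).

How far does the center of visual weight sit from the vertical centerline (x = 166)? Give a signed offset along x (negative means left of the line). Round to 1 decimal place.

≈ -17.8 pt

Total weight = 1 + 8 + 5 + 3 + 8 + 1 = 26.
x-moment: 1·210 + 8·177 + 5·123 + 3·222 + 8·112 + 1·49 = 3852; centroid 3852/26 ≈ 148.15.
Offset from x = 166: 148.15 − 166 ≈ -17.85.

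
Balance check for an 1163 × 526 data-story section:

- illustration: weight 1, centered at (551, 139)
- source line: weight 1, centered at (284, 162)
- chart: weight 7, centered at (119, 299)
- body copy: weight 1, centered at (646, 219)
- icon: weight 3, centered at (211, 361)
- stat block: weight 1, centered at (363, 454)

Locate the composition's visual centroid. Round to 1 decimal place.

(236.4, 296.4)

Σw = 1 + 1 + 7 + 1 + 3 + 1 = 14.
x-moment: 1·551 + 1·284 + 7·119 + 1·646 + 3·211 + 1·363 = 3310; centroid 3310/14 ≈ 236.43.
y-moment: 1·139 + 1·162 + 7·299 + 1·219 + 3·361 + 1·454 = 4150; centroid 4150/14 ≈ 296.43.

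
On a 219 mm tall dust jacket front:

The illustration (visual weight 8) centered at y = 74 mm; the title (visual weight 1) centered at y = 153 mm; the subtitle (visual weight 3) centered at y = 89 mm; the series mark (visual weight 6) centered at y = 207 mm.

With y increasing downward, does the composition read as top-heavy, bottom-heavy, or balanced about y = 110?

bottom-heavy

Σw = 8 + 1 + 3 + 6 = 18.
y-moment: 8·74 + 1·153 + 3·89 + 6·207 = 2254; centroid 2254/18 ≈ 125.22.
Since 125.2 is below (larger y than) 110, the composition reads bottom-heavy.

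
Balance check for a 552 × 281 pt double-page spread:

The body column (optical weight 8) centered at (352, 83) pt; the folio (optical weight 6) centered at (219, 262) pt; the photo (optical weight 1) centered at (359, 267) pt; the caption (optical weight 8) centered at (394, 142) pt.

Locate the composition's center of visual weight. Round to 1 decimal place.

(332.2, 158.2)

Weights sum to 8 + 6 + 1 + 8 = 23.
x: (8·352 + 6·219 + 1·359 + 8·394) / 23 = 7641 / 23 ≈ 332.22
y: (8·83 + 6·262 + 1·267 + 8·142) / 23 = 3639 / 23 ≈ 158.22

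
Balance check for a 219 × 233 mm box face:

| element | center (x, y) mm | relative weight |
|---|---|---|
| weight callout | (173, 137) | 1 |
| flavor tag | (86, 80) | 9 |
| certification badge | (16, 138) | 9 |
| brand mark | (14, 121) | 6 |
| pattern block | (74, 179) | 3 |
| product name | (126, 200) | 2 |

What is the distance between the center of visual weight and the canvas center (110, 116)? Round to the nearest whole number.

≈ 56 mm

Σw = 1 + 9 + 9 + 6 + 3 + 2 = 30.
x: moment 1649 / weight 30 ≈ 54.97
Σw·y = 3762; ȳ = 3762/30 ≈ 125.40.
Relative to (110, 116): Δ = (-55.03, 9.40); |Δ| = √(-55.03² + 9.40²) ≈ 55.83.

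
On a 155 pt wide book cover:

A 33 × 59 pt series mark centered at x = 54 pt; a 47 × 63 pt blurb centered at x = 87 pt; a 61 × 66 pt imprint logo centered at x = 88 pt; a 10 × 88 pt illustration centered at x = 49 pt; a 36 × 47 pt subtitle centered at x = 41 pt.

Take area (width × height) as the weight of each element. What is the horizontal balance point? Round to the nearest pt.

Areas → weights: series mark 33·59 = 1947, blurb 47·63 = 2961, imprint logo 61·66 = 4026, illustration 10·88 = 880, subtitle 36·47 = 1692; Σw = 11506.
Σw·x = 1947·54 + 2961·87 + 4026·88 + 880·49 + 1692·41 = 829525, so x̄ = 829525/11506 ≈ 72.09.

x ≈ 72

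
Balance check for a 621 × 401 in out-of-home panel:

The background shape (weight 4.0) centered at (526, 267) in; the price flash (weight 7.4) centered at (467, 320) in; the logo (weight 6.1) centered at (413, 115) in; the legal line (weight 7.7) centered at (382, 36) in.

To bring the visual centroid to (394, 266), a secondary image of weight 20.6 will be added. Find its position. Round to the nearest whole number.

(341, 377)

After adding the secondary image, total weight = 4.0 + 7.4 + 6.1 + 7.7 + 20.6 = 45.8.
Along x: (11020.5 + 20.6·x) / 45.8 = 394 (existing moment 4.0·526 + 7.4·467 + 6.1·413 + 7.7·382 = 11020.5) ⇒ x = (18045.2 − 11020.5) / 20.6 ≈ 341.00.
Along y: (4414.7 + 20.6·y) / 45.8 = 266 (existing moment 4.0·267 + 7.4·320 + 6.1·115 + 7.7·36 = 4414.7) ⇒ y = (12182.8 − 4414.7) / 20.6 ≈ 377.09.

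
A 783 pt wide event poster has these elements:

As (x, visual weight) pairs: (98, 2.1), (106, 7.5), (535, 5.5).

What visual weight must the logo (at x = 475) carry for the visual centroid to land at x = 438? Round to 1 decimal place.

Known weights sum to 2.1 + 7.5 + 5.5 = 15.1; their moment is 2.1·98 + 7.5·106 + 5.5·535 = 3943.3.
For the centroid to hit 438: (3943.3 + w·475) / (15.1 + w) = 438.
So w = (438·15.1 − 3943.3)/(475 − 438) = 2670.5/37 ≈ 72.18.

w ≈ 72.2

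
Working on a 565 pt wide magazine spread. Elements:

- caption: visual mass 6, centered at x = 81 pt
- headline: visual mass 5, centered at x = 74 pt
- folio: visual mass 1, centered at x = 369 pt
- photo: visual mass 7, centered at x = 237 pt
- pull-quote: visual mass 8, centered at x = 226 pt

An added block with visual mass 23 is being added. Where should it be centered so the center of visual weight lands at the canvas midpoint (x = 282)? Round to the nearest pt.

With the added block, Σw becomes 6 + 5 + 1 + 7 + 8 + 23 = 50.
x: target moment 50×282 = 14100; current 6·81 + 5·74 + 1·369 + 7·237 + 8·226 = 4692; the added block supplies 9408, so x = 9408/23 ≈ 409.04.

x ≈ 409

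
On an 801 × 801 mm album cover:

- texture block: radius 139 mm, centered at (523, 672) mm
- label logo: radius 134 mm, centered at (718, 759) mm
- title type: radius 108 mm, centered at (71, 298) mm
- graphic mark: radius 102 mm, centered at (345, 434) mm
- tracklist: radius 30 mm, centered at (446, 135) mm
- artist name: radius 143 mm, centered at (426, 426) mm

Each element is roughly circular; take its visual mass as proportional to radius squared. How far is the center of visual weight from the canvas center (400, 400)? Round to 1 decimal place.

≈ 148.0 mm

r² weights: texture block 139² = 19321, label logo 134² = 17956, title type 108² = 11664, graphic mark 102² = 10404, tracklist 30² = 900, artist name 143² = 20449. Total = 80694.
x: moment 36527489 / weight 80694 ≈ 452.67
Σw·y = 43436298; ȳ = 43436298/80694 ≈ 538.28.
Relative to (400, 400): Δ = (52.67, 138.28); |Δ| = √(52.67² + 138.28²) ≈ 147.97.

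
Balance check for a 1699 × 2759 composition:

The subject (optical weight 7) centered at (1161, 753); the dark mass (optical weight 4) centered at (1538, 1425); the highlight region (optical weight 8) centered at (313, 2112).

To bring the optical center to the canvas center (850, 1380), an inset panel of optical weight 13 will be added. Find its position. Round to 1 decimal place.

(801.3, 1253.3)

New total weight: (7 + 4 + 8) + 13 = 32.
Along x: (16783 + 13·x) / 32 = 850 (existing moment 7·1161 + 4·1538 + 8·313 = 16783) ⇒ x = (27200 − 16783) / 13 ≈ 801.31.
Along y: (27867 + 13·y) / 32 = 1380 (existing moment 7·753 + 4·1425 + 8·2112 = 27867) ⇒ y = (44160 − 27867) / 13 ≈ 1253.31.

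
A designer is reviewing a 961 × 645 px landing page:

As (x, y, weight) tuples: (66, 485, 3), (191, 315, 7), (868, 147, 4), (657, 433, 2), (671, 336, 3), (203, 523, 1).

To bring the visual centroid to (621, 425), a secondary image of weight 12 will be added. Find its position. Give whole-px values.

New total weight: (3 + 7 + 4 + 2 + 3 + 1) + 12 = 32.
x: need Σw·x = 32·621 = 19872. Existing = 3·66 + 7·191 + 4·868 + 2·657 + 3·671 + 1·203 = 8537. Remainder 11335 / 12 ≈ 944.58.
y: need Σw·y = 32·425 = 13600. Existing = 3·485 + 7·315 + 4·147 + 2·433 + 3·336 + 1·523 = 6645. Remainder 6955 / 12 ≈ 579.58.

(945, 580)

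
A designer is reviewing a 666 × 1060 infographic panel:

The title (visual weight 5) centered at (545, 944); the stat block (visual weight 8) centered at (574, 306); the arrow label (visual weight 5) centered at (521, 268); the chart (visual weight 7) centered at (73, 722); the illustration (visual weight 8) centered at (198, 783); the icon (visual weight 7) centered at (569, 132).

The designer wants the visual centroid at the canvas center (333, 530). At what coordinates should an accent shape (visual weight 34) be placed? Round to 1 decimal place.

With the accent shape, Σw becomes 5 + 8 + 5 + 7 + 8 + 7 + 34 = 74.
Along x: (16000 + 34·x) / 74 = 333 (existing moment 5·545 + 8·574 + 5·521 + 7·73 + 8·198 + 7·569 = 16000) ⇒ x = (24642 − 16000) / 34 ≈ 254.18.
Along y: (20750 + 34·y) / 74 = 530 (existing moment 5·944 + 8·306 + 5·268 + 7·722 + 8·783 + 7·132 = 20750) ⇒ y = (39220 − 20750) / 34 ≈ 543.24.

(254.2, 543.2)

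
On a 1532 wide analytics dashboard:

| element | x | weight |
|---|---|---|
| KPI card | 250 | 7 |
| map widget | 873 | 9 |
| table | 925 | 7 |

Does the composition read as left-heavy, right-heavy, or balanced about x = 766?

left-heavy

Σw = 7 + 9 + 7 = 23.
x: (7·250 + 9·873 + 7·925) / 23 = 16082 / 23 ≈ 699.22
699.2 lies left of the midline 766, so the layout is left-heavy.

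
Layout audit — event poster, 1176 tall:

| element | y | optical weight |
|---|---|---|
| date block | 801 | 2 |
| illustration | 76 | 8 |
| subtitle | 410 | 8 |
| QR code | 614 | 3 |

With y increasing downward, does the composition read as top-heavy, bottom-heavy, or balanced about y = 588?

top-heavy

Σw = 2 + 8 + 8 + 3 = 21.
y: (2·801 + 8·76 + 8·410 + 3·614) / 21 = 7332 / 21 ≈ 349.14
Since 349.1 is above (smaller y than) 588, the composition reads top-heavy.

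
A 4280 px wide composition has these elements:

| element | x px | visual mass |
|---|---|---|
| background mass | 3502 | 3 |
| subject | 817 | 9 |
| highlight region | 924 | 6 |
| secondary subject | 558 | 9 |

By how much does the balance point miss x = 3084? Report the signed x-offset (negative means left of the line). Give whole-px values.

≈ -2031 px

Weights sum to 3 + 9 + 6 + 9 = 27.
Σw·x = 3·3502 + 9·817 + 6·924 + 9·558 = 28425, so x̄ = 28425/27 ≈ 1052.78.
Against x = 3084, that's 1052.78 − 3084 = -2031.22.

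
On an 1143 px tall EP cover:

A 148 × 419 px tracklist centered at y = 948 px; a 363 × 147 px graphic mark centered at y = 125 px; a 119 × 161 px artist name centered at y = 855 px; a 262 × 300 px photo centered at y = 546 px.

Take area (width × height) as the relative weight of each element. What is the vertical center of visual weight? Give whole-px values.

y ≈ 585

Areas → weights: tracklist 148·419 = 62012, graphic mark 363·147 = 53361, artist name 119·161 = 19159, photo 262·300 = 78600; Σw = 213132.
Σw·y = 62012·948 + 53361·125 + 19159·855 + 78600·546 = 124754046, so ȳ = 124754046/213132 ≈ 585.34.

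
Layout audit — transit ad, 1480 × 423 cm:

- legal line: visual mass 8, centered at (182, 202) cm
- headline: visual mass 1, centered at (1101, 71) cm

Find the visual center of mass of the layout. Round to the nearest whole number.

Total weight = 8 + 1 = 9.
x: (8·182 + 1·1101) / 9 = 2557 / 9 ≈ 284.11
y: (8·202 + 1·71) / 9 = 1687 / 9 ≈ 187.44

(284, 187)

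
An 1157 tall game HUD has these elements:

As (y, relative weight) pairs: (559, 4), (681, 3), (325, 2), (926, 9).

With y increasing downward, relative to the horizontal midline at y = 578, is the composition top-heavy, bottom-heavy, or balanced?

bottom-heavy

Weights sum to 4 + 3 + 2 + 9 = 18.
y-moment: 4·559 + 3·681 + 2·325 + 9·926 = 13263; centroid 13263/18 ≈ 736.83.
Since 736.8 is below (larger y than) 578, the composition reads bottom-heavy.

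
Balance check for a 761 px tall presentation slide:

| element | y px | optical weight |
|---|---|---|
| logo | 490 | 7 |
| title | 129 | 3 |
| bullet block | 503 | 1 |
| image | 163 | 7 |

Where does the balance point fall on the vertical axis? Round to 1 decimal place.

Σw = 7 + 3 + 1 + 7 = 18.
y: (7·490 + 3·129 + 1·503 + 7·163) / 18 = 5461 / 18 ≈ 303.39

y ≈ 303.4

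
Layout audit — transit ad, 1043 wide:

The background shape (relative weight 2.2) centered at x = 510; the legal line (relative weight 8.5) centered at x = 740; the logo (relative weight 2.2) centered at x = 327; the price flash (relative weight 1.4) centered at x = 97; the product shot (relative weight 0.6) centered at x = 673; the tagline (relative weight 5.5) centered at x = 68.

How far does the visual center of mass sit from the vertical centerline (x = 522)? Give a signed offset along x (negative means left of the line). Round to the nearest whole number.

≈ -79

Weights sum to 2.2 + 8.5 + 2.2 + 1.4 + 0.6 + 5.5 = 20.4.
x-moment: 2.2·510 + 8.5·740 + 2.2·327 + 1.4·97 + 0.6·673 + 5.5·68 = 9045.0; centroid 9045.0/20.4 ≈ 443.38.
Offset from x = 522: 443.38 − 522 ≈ -78.62.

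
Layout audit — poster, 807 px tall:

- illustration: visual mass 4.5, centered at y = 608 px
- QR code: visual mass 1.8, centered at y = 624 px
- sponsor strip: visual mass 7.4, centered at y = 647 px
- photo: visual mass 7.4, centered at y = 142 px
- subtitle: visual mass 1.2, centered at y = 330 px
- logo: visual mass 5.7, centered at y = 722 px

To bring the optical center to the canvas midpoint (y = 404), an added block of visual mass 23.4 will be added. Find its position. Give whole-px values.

y ≈ 280

With the added block, Σw becomes 4.5 + 1.8 + 7.4 + 7.4 + 1.2 + 5.7 + 23.4 = 51.4.
Along y: (14209.2 + 23.4·y) / 51.4 = 404 (existing moment 4.5·608 + 1.8·624 + 7.4·647 + 7.4·142 + 1.2·330 + 5.7·722 = 14209.2) ⇒ y = (20765.6 − 14209.2) / 23.4 ≈ 280.19.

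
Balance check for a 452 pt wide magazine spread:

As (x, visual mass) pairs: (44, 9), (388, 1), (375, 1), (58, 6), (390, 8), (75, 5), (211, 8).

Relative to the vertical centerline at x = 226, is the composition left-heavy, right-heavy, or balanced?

left-heavy

Total weight = 9 + 1 + 1 + 6 + 8 + 5 + 8 = 38.
Σw·x = 6690; x̄ = 6690/38 ≈ 176.05.
176.1 vs midline 226 → left-heavy.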